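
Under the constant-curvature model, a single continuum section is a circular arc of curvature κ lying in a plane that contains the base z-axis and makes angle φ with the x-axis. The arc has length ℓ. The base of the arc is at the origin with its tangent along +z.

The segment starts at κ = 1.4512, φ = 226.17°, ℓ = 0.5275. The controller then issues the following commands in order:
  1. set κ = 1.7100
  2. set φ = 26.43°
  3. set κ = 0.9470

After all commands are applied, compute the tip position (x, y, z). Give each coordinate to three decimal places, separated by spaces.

initial: κ=1.4512, φ=226.17°, ℓ=0.5275
cmd 1: set κ=1.7100 → (κ,φ,ℓ)=(1.7100,226.17°,0.5275) → tip=(-0.1539,-0.1603,0.4588)
cmd 2: set φ=26.43° → (κ,φ,ℓ)=(1.7100,26.43°,0.5275) → tip=(0.1990,0.0989,0.4588)
cmd 3: set κ=0.9470 → (κ,φ,ℓ)=(0.9470,26.43°,0.5275) → tip=(0.1156,0.0574,0.5058)

0.116 0.057 0.506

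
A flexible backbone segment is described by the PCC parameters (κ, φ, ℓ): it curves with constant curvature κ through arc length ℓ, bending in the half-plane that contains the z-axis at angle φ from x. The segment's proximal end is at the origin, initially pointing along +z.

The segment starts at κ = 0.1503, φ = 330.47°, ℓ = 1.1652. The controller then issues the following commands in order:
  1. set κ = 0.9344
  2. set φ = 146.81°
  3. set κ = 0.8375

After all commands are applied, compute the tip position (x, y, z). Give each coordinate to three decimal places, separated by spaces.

-0.439 0.287 0.989

initial: κ=0.1503, φ=330.47°, ℓ=1.1652
cmd 1: set κ=0.9344 → (κ,φ,ℓ)=(0.9344,330.47°,1.1652) → tip=(0.4995,-0.2830,0.9483)
cmd 2: set φ=146.81° → (κ,φ,ℓ)=(0.9344,146.81°,1.1652) → tip=(-0.4804,0.3143,0.9483)
cmd 3: set κ=0.8375 → (κ,φ,ℓ)=(0.8375,146.81°,1.1652) → tip=(-0.4392,0.2873,0.9889)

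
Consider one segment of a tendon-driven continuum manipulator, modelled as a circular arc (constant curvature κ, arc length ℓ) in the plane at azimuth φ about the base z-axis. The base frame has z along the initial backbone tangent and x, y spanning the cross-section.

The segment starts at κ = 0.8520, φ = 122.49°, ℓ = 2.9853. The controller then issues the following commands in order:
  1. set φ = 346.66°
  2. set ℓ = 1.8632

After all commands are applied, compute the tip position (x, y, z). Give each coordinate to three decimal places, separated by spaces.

initial: κ=0.8520, φ=122.49°, ℓ=2.9853
cmd 1: set φ=346.66° → (κ,φ,ℓ)=(0.8520,346.66°,2.9853) → tip=(2.0858,-0.4946,0.6609)
cmd 2: set ℓ=1.8632 → (κ,φ,ℓ)=(0.8520,346.66°,1.8632) → tip=(1.1611,-0.2753,1.1735)

1.161 -0.275 1.174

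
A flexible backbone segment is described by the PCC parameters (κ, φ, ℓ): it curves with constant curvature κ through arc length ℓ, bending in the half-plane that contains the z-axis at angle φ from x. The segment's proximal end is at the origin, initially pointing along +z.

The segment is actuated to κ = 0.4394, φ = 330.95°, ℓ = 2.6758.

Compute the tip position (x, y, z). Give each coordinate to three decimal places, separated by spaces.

1.224 -0.680 2.101

θ = κ·ℓ = 0.4394 × 2.6758 = 1.17575 rad
ρ = (1 − cos θ)/κ = (1 − 0.38485)/0.4394 = 1.39997
z = sin θ / κ = 0.92298/0.4394 = 2.10054
x = ρ cos φ = 1.39997 × cos(330.95°) = 1.22385
y = ρ sin φ = 1.39997 × sin(330.95°) = -0.67979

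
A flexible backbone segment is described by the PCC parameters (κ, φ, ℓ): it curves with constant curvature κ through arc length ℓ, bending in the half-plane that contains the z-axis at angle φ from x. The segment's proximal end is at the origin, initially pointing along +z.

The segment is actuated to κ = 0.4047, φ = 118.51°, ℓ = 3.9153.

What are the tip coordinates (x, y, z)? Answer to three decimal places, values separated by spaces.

θ = κ·ℓ = 0.4047 × 3.9153 = 1.58452 rad
ρ = (1 − cos θ)/κ = (1 − -0.01373)/0.4047 = 2.50488
z = sin θ / κ = 0.99991/0.4047 = 2.47073
x = ρ cos φ = 2.50488 × cos(118.51°) = -1.19561
y = ρ sin φ = 2.50488 × sin(118.51°) = 2.20112

-1.196 2.201 2.471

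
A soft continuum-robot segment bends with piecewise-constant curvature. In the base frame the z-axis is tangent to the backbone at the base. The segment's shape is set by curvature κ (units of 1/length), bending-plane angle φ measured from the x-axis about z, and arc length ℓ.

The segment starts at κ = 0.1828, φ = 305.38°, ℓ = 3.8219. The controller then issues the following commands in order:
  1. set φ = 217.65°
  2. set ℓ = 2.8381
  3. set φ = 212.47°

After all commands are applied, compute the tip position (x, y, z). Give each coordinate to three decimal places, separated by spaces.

-0.607 -0.386 2.712

initial: κ=0.1828, φ=305.38°, ℓ=3.8219
cmd 1: set φ=217.65° → (κ,φ,ℓ)=(0.1828,217.65°,3.8219) → tip=(-1.0148,-0.7829,3.5185)
cmd 2: set ℓ=2.8381 → (κ,φ,ℓ)=(0.1828,217.65°,2.8381) → tip=(-0.5699,-0.4397,2.7125)
cmd 3: set φ=212.47° → (κ,φ,ℓ)=(0.1828,212.47°,2.8381) → tip=(-0.6073,-0.3865,2.7125)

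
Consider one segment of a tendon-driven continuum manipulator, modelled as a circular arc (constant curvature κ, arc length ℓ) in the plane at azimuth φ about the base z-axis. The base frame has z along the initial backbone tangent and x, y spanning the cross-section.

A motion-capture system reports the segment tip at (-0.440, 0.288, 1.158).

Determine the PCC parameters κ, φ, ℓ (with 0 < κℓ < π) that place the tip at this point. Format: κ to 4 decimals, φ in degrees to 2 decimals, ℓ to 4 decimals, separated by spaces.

0.6502 146.79 1.3112

ρ = √(x²+y²) = √(-0.440² + 0.288²) = 0.52587
φ = atan2(y, x) mod 360° = atan2(0.288, -0.440) = 146.7934°
|p|² = ρ² + z² = 0.52587² + 1.158² = 1.61751
κ = 2ρ / |p|² = 2×0.52587 / 1.61751 = 0.65023
θ = 2·atan2(ρ, z) = 2·atan2(0.52587, 1.158) = 0.85255 rad
ℓ = θ/κ = 0.85255/0.65023 = 1.31116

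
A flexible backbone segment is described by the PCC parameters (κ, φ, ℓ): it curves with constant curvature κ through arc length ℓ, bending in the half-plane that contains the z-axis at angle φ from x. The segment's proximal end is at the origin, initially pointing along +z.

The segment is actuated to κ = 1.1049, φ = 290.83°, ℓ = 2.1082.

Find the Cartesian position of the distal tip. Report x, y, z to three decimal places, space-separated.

θ = κ·ℓ = 1.1049 × 2.1082 = 2.32935 rad
ρ = (1 − cos θ)/κ = (1 − -0.68787)/1.1049 = 1.52762
z = sin θ / κ = 0.72583/1.1049 = 0.65692
x = ρ cos φ = 1.52762 × cos(290.83°) = 0.54322
y = ρ sin φ = 1.52762 × sin(290.83°) = -1.42778

0.543 -1.428 0.657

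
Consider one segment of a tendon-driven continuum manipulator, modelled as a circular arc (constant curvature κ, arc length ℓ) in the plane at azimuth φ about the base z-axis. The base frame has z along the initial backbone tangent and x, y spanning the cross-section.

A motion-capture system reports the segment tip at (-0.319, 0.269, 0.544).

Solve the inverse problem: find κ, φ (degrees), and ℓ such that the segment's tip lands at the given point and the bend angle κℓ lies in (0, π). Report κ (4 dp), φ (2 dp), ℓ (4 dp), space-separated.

1.7754 139.86 0.7371

ρ = √(x²+y²) = √(-0.319² + 0.269²) = 0.41728
φ = atan2(y, x) mod 360° = atan2(0.269, -0.319) = 139.8604°
|p|² = ρ² + z² = 0.41728² + 0.544² = 0.47006
κ = 2ρ / |p|² = 2×0.41728 / 0.47006 = 1.77544
θ = 2·atan2(ρ, z) = 2·atan2(0.41728, 0.544) = 1.30866 rad
ℓ = θ/κ = 1.30866/1.77544 = 0.73709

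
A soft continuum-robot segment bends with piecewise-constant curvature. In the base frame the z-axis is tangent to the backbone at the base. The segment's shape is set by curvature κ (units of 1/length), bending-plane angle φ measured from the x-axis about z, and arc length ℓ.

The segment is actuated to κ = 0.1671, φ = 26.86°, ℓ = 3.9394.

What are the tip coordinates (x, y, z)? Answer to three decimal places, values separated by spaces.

θ = κ·ℓ = 0.1671 × 3.9394 = 0.65827 rad
ρ = (1 − cos θ)/κ = (1 − 0.79105)/0.1671 = 1.25045
z = sin θ / κ = 0.61175/0.1671 = 3.66099
x = ρ cos φ = 1.25045 × cos(26.86°) = 1.11554
y = ρ sin φ = 1.25045 × sin(26.86°) = 0.56497

1.116 0.565 3.661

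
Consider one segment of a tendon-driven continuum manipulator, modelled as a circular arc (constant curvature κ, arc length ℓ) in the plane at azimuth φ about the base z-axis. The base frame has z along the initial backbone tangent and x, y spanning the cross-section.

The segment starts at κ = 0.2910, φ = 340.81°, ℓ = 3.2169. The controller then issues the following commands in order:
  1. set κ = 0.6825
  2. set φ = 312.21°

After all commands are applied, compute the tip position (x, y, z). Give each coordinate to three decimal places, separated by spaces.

initial: κ=0.2910, φ=340.81°, ℓ=3.2169
cmd 1: set κ=0.6825 → (κ,φ,ℓ)=(0.6825,340.81°,3.2169) → tip=(2.1931,-0.7633,1.1884)
cmd 2: set φ=312.21° → (κ,φ,ℓ)=(0.6825,312.21°,3.2169) → tip=(1.5602,-1.7200,1.1884)

1.560 -1.720 1.188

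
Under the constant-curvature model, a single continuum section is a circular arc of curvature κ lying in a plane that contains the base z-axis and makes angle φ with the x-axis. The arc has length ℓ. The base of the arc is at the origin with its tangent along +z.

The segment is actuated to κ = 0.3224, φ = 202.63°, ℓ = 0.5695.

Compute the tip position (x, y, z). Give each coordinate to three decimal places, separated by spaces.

θ = κ·ℓ = 0.3224 × 0.5695 = 0.18361 rad
ρ = (1 − cos θ)/κ = (1 − 0.98319)/0.3224 = 0.05214
z = sin θ / κ = 0.18258/0.3224 = 0.56631
x = ρ cos φ = 0.05214 × cos(202.63°) = -0.04812
y = ρ sin φ = 0.05214 × sin(202.63°) = -0.02006

-0.048 -0.020 0.566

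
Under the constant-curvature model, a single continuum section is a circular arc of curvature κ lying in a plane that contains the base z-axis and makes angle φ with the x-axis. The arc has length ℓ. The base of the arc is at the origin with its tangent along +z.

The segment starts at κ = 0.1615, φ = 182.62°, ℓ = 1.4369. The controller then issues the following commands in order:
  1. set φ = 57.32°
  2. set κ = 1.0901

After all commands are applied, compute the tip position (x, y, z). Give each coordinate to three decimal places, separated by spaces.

0.493 0.769 0.917

initial: κ=0.1615, φ=182.62°, ℓ=1.4369
cmd 1: set φ=57.32° → (κ,φ,ℓ)=(0.1615,57.32°,1.4369) → tip=(0.0896,0.1397,1.4240)
cmd 2: set κ=1.0901 → (κ,φ,ℓ)=(1.0901,57.32°,1.4369) → tip=(0.4931,0.7687,0.9173)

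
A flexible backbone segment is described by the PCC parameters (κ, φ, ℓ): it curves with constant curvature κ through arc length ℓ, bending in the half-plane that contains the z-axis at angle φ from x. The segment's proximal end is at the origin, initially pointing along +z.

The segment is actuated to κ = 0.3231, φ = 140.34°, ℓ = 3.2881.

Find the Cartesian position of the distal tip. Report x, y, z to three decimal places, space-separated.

-1.223 1.014 2.704

θ = κ·ℓ = 0.3231 × 3.2881 = 1.06239 rad
ρ = (1 − cos θ)/κ = (1 − 0.48679)/0.3231 = 1.58839
z = sin θ / κ = 0.87352/0.3231 = 2.70356
x = ρ cos φ = 1.58839 × cos(140.34°) = -1.22282
y = ρ sin φ = 1.58839 × sin(140.34°) = 1.01376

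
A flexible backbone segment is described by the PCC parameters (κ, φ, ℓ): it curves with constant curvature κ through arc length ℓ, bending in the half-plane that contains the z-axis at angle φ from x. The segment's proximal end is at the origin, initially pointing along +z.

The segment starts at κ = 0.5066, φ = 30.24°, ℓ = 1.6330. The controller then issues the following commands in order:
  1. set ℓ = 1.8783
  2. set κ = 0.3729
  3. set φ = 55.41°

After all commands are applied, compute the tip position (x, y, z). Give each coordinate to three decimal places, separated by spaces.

0.358 0.520 1.728

initial: κ=0.5066, φ=30.24°, ℓ=1.6330
cmd 1: set ℓ=1.8783 → (κ,φ,ℓ)=(0.5066,30.24°,1.8783) → tip=(0.7155,0.4171,1.6074)
cmd 2: set κ=0.3729 → (κ,φ,ℓ)=(0.3729,30.24°,1.8783) → tip=(0.5454,0.3180,1.7284)
cmd 3: set φ=55.41° → (κ,φ,ℓ)=(0.3729,55.41°,1.8783) → tip=(0.3584,0.5197,1.7284)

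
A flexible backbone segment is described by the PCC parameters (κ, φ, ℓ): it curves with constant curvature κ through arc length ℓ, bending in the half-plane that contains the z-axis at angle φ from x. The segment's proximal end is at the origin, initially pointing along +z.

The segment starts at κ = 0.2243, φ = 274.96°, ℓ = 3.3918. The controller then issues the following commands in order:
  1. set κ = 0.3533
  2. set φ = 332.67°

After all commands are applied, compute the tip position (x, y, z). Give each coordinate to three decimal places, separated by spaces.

1.599 -0.827 2.636

initial: κ=0.2243, φ=274.96°, ℓ=3.3918
cmd 1: set κ=0.3533 → (κ,φ,ℓ)=(0.3533,274.96°,3.3918) → tip=(0.1557,-1.7937,2.6364)
cmd 2: set φ=332.67° → (κ,φ,ℓ)=(0.3533,332.67°,3.3918) → tip=(1.5994,-0.8266,2.6364)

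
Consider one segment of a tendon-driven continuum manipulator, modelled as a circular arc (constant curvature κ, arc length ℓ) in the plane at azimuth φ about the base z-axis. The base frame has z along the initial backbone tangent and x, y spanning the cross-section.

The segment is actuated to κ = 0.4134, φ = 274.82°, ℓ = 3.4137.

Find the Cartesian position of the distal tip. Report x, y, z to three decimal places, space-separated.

0.171 -2.027 2.388

θ = κ·ℓ = 0.4134 × 3.4137 = 1.41122 rad
ρ = (1 − cos θ)/κ = (1 − 0.15890)/0.4134 = 2.03460
z = sin θ / κ = 0.98730/0.4134 = 2.38823
x = ρ cos φ = 2.03460 × cos(274.82°) = 0.17096
y = ρ sin φ = 2.03460 × sin(274.82°) = -2.02740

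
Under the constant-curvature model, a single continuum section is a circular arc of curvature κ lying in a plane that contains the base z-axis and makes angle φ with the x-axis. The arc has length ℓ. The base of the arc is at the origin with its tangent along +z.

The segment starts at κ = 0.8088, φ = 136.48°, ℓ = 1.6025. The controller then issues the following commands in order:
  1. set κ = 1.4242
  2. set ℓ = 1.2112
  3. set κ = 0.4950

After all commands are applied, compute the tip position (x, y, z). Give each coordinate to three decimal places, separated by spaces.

initial: κ=0.8088, φ=136.48°, ℓ=1.6025
cmd 1: set κ=1.4242 → (κ,φ,ℓ)=(1.4242,136.48°,1.6025) → tip=(-0.8416,0.7992,0.5318)
cmd 2: set ℓ=1.2112 → (κ,φ,ℓ)=(1.4242,136.48°,1.2112) → tip=(-0.5873,0.5578,0.6938)
cmd 3: set κ=0.4950 → (κ,φ,ℓ)=(0.4950,136.48°,1.2112) → tip=(-0.2555,0.2426,1.1399)

-0.255 0.243 1.140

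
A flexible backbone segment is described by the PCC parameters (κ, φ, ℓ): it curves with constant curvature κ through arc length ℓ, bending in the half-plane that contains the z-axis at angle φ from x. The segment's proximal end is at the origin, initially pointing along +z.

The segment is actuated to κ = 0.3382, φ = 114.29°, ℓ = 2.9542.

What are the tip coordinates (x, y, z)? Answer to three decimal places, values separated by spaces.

θ = κ·ℓ = 0.3382 × 2.9542 = 0.99911 rad
ρ = (1 − cos θ)/κ = (1 − 0.54105)/0.3382 = 1.35704
z = sin θ / κ = 0.84099/0.3382 = 2.48666
x = ρ cos φ = 1.35704 × cos(114.29°) = -0.55822
y = ρ sin φ = 1.35704 × sin(114.29°) = 1.23690

-0.558 1.237 2.487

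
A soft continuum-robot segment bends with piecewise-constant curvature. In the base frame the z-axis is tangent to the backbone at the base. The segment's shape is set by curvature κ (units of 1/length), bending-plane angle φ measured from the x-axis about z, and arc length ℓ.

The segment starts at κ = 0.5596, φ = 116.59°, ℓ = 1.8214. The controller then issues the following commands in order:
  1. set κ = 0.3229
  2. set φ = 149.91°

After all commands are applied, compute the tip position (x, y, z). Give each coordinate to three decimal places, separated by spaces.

initial: κ=0.5596, φ=116.59°, ℓ=1.8214
cmd 1: set κ=0.3229 → (κ,φ,ℓ)=(0.3229,116.59°,1.8214) → tip=(-0.2329,0.4653,1.7182)
cmd 2: set φ=149.91° → (κ,φ,ℓ)=(0.3229,149.91°,1.8214) → tip=(-0.4502,0.2609,1.7182)

-0.450 0.261 1.718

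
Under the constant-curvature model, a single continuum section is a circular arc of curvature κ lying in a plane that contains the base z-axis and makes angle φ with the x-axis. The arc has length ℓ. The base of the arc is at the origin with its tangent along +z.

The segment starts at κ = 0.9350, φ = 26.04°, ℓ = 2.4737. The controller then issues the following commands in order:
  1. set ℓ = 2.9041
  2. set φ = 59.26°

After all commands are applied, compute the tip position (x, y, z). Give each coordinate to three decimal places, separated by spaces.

initial: κ=0.9350, φ=26.04°, ℓ=2.4737
cmd 1: set ℓ=2.9041 → (κ,φ,ℓ)=(0.9350,26.04°,2.9041) → tip=(1.8359,0.8970,0.4422)
cmd 2: set φ=59.26° → (κ,φ,ℓ)=(0.9350,59.26°,2.9041) → tip=(1.0444,1.7562,0.4422)

1.044 1.756 0.442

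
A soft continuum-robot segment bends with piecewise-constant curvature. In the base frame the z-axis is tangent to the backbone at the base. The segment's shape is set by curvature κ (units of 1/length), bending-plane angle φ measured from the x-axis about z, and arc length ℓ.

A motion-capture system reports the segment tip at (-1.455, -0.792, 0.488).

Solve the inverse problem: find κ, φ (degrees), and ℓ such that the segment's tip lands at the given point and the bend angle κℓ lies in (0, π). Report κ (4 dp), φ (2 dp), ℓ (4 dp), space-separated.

ρ = √(x²+y²) = √(-1.455² + -0.792²) = 1.65659
φ = atan2(y, x) mod 360° = atan2(-0.792, -1.455) = 208.5608°
|p|² = ρ² + z² = 1.65659² + 0.488² = 2.98243
κ = 2ρ / |p|² = 2×1.65659 / 2.98243 = 1.11090
θ = 2·atan2(ρ, z) = 2·atan2(1.65659, 0.488) = 2.56864 rad
ℓ = θ/κ = 2.56864/1.11090 = 2.31222

1.1109 208.56 2.3122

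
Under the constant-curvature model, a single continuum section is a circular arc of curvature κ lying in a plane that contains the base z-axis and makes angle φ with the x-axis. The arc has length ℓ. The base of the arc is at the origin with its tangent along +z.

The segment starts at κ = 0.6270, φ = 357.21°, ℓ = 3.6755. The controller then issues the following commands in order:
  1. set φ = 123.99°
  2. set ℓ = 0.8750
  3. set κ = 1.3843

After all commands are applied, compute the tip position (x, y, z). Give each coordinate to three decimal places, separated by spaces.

-0.262 0.388 0.676

initial: κ=0.6270, φ=357.21°, ℓ=3.6755
cmd 1: set φ=123.99° → (κ,φ,ℓ)=(0.6270,123.99°,3.6755) → tip=(-1.4887,2.2079,1.1845)
cmd 2: set ℓ=0.8750 → (κ,φ,ℓ)=(0.6270,123.99°,0.8750) → tip=(-0.1309,0.1941,0.8318)
cmd 3: set κ=1.3843 → (κ,φ,ℓ)=(1.3843,123.99°,0.8750) → tip=(-0.2618,0.3882,0.6762)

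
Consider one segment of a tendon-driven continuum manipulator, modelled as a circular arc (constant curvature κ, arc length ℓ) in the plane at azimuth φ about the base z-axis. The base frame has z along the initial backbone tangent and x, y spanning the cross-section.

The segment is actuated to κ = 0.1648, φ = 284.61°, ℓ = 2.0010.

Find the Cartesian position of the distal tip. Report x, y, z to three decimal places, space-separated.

θ = κ·ℓ = 0.1648 × 2.0010 = 0.32976 rad
ρ = (1 − cos θ)/κ = (1 − 0.94612)/0.1648 = 0.32695
z = sin θ / κ = 0.32382/0.1648 = 1.96493
x = ρ cos φ = 0.32695 × cos(284.61°) = 0.08247
y = ρ sin φ = 0.32695 × sin(284.61°) = -0.31638

0.082 -0.316 1.965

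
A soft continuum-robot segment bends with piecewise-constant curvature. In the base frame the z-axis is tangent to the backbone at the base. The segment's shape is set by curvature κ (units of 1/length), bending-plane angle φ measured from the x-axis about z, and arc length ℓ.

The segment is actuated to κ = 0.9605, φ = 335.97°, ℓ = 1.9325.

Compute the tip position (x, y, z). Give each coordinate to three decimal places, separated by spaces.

1.219 -0.543 0.999

θ = κ·ℓ = 0.9605 × 1.9325 = 1.85617 rad
ρ = (1 − cos θ)/κ = (1 − -0.28151)/0.9605 = 1.33421
z = sin θ / κ = 0.95956/0.9605 = 0.99902
x = ρ cos φ = 1.33421 × cos(335.97°) = 1.21858
y = ρ sin φ = 1.33421 × sin(335.97°) = -0.54331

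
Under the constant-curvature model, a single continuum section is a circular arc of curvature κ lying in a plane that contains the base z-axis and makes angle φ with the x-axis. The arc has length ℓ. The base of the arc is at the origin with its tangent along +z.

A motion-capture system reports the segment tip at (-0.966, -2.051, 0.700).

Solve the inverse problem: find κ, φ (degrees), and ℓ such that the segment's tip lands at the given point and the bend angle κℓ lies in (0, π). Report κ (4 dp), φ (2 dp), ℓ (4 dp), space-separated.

0.8054 244.78 3.1570

ρ = √(x²+y²) = √(-0.966² + -2.051²) = 2.26710
φ = atan2(y, x) mod 360° = atan2(-2.051, -0.966) = 244.7800°
|p|² = ρ² + z² = 2.26710² + 0.700² = 5.62976
κ = 2ρ / |p|² = 2×2.26710 / 5.62976 = 0.80540
θ = 2·atan2(ρ, z) = 2·atan2(2.26710, 0.700) = 2.54264 rad
ℓ = θ/κ = 2.54264/0.80540 = 3.15699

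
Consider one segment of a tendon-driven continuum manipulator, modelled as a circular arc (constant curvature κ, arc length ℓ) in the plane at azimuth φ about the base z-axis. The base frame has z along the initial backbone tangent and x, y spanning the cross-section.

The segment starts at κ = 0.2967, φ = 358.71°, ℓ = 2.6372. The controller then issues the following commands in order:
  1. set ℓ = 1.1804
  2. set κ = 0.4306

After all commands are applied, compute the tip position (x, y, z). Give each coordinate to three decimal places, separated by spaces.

0.294 -0.007 1.130

initial: κ=0.2967, φ=358.71°, ℓ=2.6372
cmd 1: set ℓ=1.1804 → (κ,φ,ℓ)=(0.2967,358.71°,1.1804) → tip=(0.2045,-0.0046,1.1564)
cmd 2: set κ=0.4306 → (κ,φ,ℓ)=(0.4306,358.71°,1.1804) → tip=(0.2935,-0.0066,1.1302)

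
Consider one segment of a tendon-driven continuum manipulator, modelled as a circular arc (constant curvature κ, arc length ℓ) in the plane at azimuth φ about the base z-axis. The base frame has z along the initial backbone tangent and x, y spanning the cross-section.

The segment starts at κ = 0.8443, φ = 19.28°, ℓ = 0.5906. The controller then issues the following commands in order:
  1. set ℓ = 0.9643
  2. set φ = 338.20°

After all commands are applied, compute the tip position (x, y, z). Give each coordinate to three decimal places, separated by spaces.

initial: κ=0.8443, φ=19.28°, ℓ=0.5906
cmd 1: set ℓ=0.9643 → (κ,φ,ℓ)=(0.8443,19.28°,0.9643) → tip=(0.3505,0.1226,0.8612)
cmd 2: set φ=338.20° → (κ,φ,ℓ)=(0.8443,338.20°,0.9643) → tip=(0.3448,-0.1379,0.8612)

0.345 -0.138 0.861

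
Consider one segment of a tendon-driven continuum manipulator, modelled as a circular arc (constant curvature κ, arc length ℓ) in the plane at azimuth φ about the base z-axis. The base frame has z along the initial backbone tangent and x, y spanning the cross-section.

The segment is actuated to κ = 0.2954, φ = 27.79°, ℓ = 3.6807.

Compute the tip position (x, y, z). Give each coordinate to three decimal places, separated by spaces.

1.603 0.845 2.997

θ = κ·ℓ = 0.2954 × 3.6807 = 1.08728 rad
ρ = (1 − cos θ)/κ = (1 − 0.46490)/0.2954 = 1.81145
z = sin θ / κ = 0.88537/0.2954 = 2.99717
x = ρ cos φ = 1.81145 × cos(27.79°) = 1.60253
y = ρ sin φ = 1.81145 × sin(27.79°) = 0.84456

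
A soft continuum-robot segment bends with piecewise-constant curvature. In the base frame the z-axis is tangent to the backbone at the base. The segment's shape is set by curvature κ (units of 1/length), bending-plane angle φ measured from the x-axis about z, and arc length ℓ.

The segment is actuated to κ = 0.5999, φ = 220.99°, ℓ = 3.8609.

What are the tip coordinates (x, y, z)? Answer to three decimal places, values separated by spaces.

-2.112 -1.835 1.225

θ = κ·ℓ = 0.5999 × 3.8609 = 2.31615 rad
ρ = (1 − cos θ)/κ = (1 − -0.67823)/0.5999 = 2.79752
z = sin θ / κ = 0.73485/0.5999 = 1.22495
x = ρ cos φ = 2.79752 × cos(220.99°) = -2.11164
y = ρ sin φ = 2.79752 × sin(220.99°) = -1.83497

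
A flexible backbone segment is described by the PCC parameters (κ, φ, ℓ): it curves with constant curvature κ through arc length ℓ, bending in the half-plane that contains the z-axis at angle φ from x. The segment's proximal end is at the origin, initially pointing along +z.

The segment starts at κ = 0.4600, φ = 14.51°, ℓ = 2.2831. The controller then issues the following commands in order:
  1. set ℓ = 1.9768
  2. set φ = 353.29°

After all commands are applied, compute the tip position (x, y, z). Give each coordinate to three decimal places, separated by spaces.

initial: κ=0.4600, φ=14.51°, ℓ=2.2831
cmd 1: set ℓ=1.9768 → (κ,φ,ℓ)=(0.4600,14.51°,1.9768) → tip=(0.8118,0.2101,1.7154)
cmd 2: set φ=353.29° → (κ,φ,ℓ)=(0.4600,353.29°,1.9768) → tip=(0.8328,-0.0980,1.7154)

0.833 -0.098 1.715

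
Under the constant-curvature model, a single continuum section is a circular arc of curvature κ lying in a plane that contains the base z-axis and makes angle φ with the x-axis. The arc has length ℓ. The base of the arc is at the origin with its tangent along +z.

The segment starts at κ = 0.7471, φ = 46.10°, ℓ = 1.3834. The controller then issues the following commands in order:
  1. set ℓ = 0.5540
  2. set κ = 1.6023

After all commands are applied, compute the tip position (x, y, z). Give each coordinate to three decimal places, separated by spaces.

initial: κ=0.7471, φ=46.10°, ℓ=1.3834
cmd 1: set ℓ=0.5540 → (κ,φ,ℓ)=(0.7471,46.10°,0.5540) → tip=(0.0784,0.0814,0.5383)
cmd 2: set κ=1.6023 → (κ,φ,ℓ)=(1.6023,46.10°,0.5540) → tip=(0.1596,0.1658,0.4841)

0.160 0.166 0.484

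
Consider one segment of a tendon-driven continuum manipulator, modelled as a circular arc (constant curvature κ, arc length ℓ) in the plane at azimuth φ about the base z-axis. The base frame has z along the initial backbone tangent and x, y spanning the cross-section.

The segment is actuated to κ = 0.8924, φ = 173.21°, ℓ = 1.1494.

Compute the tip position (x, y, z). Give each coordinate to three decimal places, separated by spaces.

θ = κ·ℓ = 0.8924 × 1.1494 = 1.02572 rad
ρ = (1 − cos θ)/κ = (1 − 0.51848)/0.8924 = 0.53958
z = sin θ / κ = 0.85509/0.8924 = 0.95819
x = ρ cos φ = 0.53958 × cos(173.21°) = -0.53579
y = ρ sin φ = 0.53958 × sin(173.21°) = 0.06379

-0.536 0.064 0.958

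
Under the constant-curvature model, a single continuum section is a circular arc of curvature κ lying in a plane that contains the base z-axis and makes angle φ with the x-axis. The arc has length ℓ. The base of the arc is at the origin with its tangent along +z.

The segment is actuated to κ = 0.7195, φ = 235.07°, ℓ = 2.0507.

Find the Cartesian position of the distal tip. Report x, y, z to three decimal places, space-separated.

-0.720 -1.031 1.384

θ = κ·ℓ = 0.7195 × 2.0507 = 1.47548 rad
ρ = (1 − cos θ)/κ = (1 − 0.09517)/0.7195 = 1.25758
z = sin θ / κ = 0.99546/0.7195 = 1.38355
x = ρ cos φ = 1.25758 × cos(235.07°) = -0.72006
y = ρ sin φ = 1.25758 × sin(235.07°) = -1.03103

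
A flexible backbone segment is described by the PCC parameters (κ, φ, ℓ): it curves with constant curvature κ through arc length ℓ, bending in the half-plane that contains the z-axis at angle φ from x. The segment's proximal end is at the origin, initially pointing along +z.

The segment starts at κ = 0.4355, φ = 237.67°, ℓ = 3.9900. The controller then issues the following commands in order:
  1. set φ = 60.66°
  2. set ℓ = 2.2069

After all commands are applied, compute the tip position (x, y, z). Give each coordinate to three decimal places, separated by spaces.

0.481 0.855 1.882

initial: κ=0.4355, φ=237.67°, ℓ=3.9900
cmd 1: set φ=60.66° → (κ,φ,ℓ)=(0.4355,60.66°,3.9900) → tip=(1.3120,2.3341,2.2643)
cmd 2: set ℓ=2.2069 → (κ,φ,ℓ)=(0.4355,60.66°,2.2069) → tip=(0.4809,0.8555,1.8825)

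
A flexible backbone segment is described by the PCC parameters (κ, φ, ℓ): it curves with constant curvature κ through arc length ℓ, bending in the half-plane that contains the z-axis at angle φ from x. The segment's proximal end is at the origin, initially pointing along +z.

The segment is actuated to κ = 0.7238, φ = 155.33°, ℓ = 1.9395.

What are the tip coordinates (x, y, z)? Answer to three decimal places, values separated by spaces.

θ = κ·ℓ = 0.7238 × 1.9395 = 1.40381 rad
ρ = (1 − cos θ)/κ = (1 − 0.16621)/0.7238 = 1.15196
z = sin θ / κ = 0.98609/0.7238 = 1.36238
x = ρ cos φ = 1.15196 × cos(155.33°) = -1.04682
y = ρ sin φ = 1.15196 × sin(155.33°) = 0.48082

-1.047 0.481 1.362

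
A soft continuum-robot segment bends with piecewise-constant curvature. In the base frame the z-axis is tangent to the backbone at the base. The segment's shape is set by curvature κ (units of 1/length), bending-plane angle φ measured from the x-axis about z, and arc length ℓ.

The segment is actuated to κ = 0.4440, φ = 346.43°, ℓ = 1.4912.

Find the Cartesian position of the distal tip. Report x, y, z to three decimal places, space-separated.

θ = κ·ℓ = 0.4440 × 1.4912 = 0.66209 rad
ρ = (1 − cos θ)/κ = (1 − 0.78871)/0.4440 = 0.47588
z = sin θ / κ = 0.61477/0.4440 = 1.38461
x = ρ cos φ = 0.47588 × cos(346.43°) = 0.46260
y = ρ sin φ = 0.47588 × sin(346.43°) = -0.11166

0.463 -0.112 1.385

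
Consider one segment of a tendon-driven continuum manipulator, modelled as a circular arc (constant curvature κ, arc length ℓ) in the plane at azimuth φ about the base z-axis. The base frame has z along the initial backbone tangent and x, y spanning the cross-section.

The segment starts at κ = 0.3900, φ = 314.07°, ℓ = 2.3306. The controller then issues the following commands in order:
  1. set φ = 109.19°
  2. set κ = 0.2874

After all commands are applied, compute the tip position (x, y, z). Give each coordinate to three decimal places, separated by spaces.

initial: κ=0.3900, φ=314.07°, ℓ=2.3306
cmd 1: set φ=109.19° → (κ,φ,ℓ)=(0.3900,109.19°,2.3306) → tip=(-0.3248,0.9333,2.0227)
cmd 2: set κ=0.2874 → (κ,φ,ℓ)=(0.2874,109.19°,2.3306) → tip=(-0.2471,0.7100,2.1602)

-0.247 0.710 2.160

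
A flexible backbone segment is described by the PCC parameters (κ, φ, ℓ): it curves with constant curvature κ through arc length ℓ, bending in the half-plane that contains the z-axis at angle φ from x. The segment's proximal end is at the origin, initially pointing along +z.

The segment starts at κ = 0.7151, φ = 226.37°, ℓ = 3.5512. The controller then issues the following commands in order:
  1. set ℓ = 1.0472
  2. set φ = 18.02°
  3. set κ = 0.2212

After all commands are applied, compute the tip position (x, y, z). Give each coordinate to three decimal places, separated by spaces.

initial: κ=0.7151, φ=226.37°, ℓ=3.5512
cmd 1: set ℓ=1.0472 → (κ,φ,ℓ)=(0.7151,226.37°,1.0472) → tip=(-0.2581,-0.2708,0.9520)
cmd 2: set φ=18.02° → (κ,φ,ℓ)=(0.7151,18.02°,1.0472) → tip=(0.3558,0.1157,0.9520)
cmd 3: set κ=0.2212 → (κ,φ,ℓ)=(0.2212,18.02°,1.0472) → tip=(0.1148,0.0374,1.0379)

0.115 0.037 1.038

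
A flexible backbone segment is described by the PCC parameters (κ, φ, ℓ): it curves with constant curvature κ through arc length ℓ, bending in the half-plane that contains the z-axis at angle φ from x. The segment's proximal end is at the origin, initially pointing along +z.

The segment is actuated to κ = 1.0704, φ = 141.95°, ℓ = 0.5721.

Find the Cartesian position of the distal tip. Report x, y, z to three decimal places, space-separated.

-0.134 0.105 0.537

θ = κ·ℓ = 1.0704 × 0.5721 = 0.61238 rad
ρ = (1 − cos θ)/κ = (1 − 0.81828)/1.0704 = 0.16976
z = sin θ / κ = 0.57481/1.0704 = 0.53701
x = ρ cos φ = 0.16976 × cos(141.95°) = -0.13368
y = ρ sin φ = 0.16976 × sin(141.95°) = 0.10463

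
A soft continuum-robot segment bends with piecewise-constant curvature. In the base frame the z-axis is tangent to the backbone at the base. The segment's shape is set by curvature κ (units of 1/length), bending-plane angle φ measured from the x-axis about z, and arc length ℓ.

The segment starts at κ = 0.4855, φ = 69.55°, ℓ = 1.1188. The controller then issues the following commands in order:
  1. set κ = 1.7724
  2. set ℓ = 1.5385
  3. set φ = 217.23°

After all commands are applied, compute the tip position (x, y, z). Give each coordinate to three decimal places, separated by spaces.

-0.860 -0.654 0.227

initial: κ=0.4855, φ=69.55°, ℓ=1.1188
cmd 1: set κ=1.7724 → (κ,φ,ℓ)=(1.7724,69.55°,1.1188) → tip=(0.2761,0.7404,0.5170)
cmd 2: set ℓ=1.5385 → (κ,φ,ℓ)=(1.7724,69.55°,1.5385) → tip=(0.3775,1.0125,0.2274)
cmd 3: set φ=217.23° → (κ,φ,ℓ)=(1.7724,217.23°,1.5385) → tip=(-0.8604,-0.6538,0.2274)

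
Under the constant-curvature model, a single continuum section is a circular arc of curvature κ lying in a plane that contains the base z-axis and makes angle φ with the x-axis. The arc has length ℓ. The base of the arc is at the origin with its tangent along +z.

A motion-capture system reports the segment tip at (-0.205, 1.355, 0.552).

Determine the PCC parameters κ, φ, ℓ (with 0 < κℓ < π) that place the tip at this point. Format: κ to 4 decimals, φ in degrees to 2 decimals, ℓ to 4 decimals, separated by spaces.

1.2557 98.60 1.8920

ρ = √(x²+y²) = √(-0.205² + 1.355²) = 1.37042
φ = atan2(y, x) mod 360° = atan2(1.355, -0.205) = 98.6031°
|p|² = ρ² + z² = 1.37042² + 0.552² = 2.18275
κ = 2ρ / |p|² = 2×1.37042 / 2.18275 = 1.25568
θ = 2·atan2(ρ, z) = 2·atan2(1.37042, 0.552) = 2.37576 rad
ℓ = θ/κ = 2.37576/1.25568 = 1.89201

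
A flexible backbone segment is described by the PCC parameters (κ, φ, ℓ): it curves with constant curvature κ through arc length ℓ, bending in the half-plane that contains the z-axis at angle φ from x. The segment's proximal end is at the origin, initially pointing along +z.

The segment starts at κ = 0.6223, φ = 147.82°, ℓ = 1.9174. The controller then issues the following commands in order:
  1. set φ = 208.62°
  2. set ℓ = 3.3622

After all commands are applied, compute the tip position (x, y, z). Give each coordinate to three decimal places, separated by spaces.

initial: κ=0.6223, φ=147.82°, ℓ=1.9174
cmd 1: set φ=208.62° → (κ,φ,ℓ)=(0.6223,208.62°,1.9174) → tip=(-0.8905,-0.4859,1.4937)
cmd 2: set ℓ=3.3622 → (κ,φ,ℓ)=(0.6223,208.62°,3.3622) → tip=(-2.1133,-1.1532,1.3933)

-2.113 -1.153 1.393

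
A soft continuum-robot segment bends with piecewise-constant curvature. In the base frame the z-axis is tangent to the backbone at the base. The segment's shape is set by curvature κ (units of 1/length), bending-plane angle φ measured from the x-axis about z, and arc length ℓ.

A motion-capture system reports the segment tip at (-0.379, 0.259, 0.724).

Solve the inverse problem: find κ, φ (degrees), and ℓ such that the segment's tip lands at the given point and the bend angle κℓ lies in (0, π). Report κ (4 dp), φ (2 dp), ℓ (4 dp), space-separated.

ρ = √(x²+y²) = √(-0.379² + 0.259²) = 0.45904
φ = atan2(y, x) mod 360° = atan2(0.259, -0.379) = 145.6522°
|p|² = ρ² + z² = 0.45904² + 0.724² = 0.73490
κ = 2ρ / |p|² = 2×0.45904 / 0.73490 = 1.24927
θ = 2·atan2(ρ, z) = 2·atan2(0.45904, 0.724) = 1.13015 rad
ℓ = θ/κ = 1.13015/1.24927 = 0.90464

1.2493 145.65 0.9046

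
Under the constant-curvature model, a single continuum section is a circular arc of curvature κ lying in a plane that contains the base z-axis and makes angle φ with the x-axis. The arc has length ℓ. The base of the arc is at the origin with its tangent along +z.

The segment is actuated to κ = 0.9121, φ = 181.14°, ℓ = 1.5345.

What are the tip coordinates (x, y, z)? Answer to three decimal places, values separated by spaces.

-0.909 -0.018 1.080

θ = κ·ℓ = 0.9121 × 1.5345 = 1.39962 rad
ρ = (1 − cos θ)/κ = (1 − 0.17034)/0.9121 = 0.90961
z = sin θ / κ = 0.98538/0.9121 = 1.08035
x = ρ cos φ = 0.90961 × cos(181.14°) = -0.90943
y = ρ sin φ = 0.90961 × sin(181.14°) = -0.01810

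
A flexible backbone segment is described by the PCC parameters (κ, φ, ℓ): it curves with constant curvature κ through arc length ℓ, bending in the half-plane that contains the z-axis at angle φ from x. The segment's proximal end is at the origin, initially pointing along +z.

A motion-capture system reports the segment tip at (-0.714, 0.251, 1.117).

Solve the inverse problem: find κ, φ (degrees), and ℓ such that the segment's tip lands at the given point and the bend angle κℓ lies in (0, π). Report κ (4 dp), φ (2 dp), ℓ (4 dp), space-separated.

0.8315 160.63 1.4324

ρ = √(x²+y²) = √(-0.714² + 0.251²) = 0.75683
φ = atan2(y, x) mod 360° = atan2(0.251, -0.714) = 160.6314°
|p|² = ρ² + z² = 0.75683² + 1.117² = 1.82049
κ = 2ρ / |p|² = 2×0.75683 / 1.82049 = 0.83146
θ = 2·atan2(ρ, z) = 2·atan2(0.75683, 1.117) = 1.19101 rad
ℓ = θ/κ = 1.19101/0.83146 = 1.43243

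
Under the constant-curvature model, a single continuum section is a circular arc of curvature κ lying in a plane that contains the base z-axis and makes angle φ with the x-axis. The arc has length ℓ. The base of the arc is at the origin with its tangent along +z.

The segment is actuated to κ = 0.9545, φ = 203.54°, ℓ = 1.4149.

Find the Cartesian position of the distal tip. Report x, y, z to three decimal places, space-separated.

-0.751 -0.327 1.022

θ = κ·ℓ = 0.9545 × 1.4149 = 1.35052 rad
ρ = (1 − cos θ)/κ = (1 − 0.21850)/0.9545 = 0.81876
z = sin θ / κ = 0.97584/0.9545 = 1.02235
x = ρ cos φ = 0.81876 × cos(203.54°) = -0.75062
y = ρ sin φ = 0.81876 × sin(203.54°) = -0.32700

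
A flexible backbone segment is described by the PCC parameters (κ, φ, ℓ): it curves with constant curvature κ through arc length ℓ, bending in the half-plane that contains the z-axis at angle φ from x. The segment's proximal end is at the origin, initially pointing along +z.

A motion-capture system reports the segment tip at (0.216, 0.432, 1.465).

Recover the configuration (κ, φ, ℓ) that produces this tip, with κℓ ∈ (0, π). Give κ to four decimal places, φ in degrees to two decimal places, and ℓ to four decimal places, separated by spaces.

0.4060 63.43 1.5690

ρ = √(x²+y²) = √(0.216² + 0.432²) = 0.48299
φ = atan2(y, x) mod 360° = atan2(0.432, 0.216) = 63.4349°
|p|² = ρ² + z² = 0.48299² + 1.465² = 2.37951
κ = 2ρ / |p|² = 2×0.48299 / 2.37951 = 0.40596
θ = 2·atan2(ρ, z) = 2·atan2(0.48299, 1.465) = 0.63693 rad
ℓ = θ/κ = 0.63693/0.40596 = 1.56895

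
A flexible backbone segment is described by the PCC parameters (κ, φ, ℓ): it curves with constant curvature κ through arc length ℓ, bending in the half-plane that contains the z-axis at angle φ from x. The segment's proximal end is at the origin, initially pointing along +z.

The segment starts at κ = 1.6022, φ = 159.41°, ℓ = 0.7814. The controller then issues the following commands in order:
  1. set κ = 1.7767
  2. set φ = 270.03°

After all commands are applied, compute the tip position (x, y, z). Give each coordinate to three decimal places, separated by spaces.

0.000 -0.461 0.553

initial: κ=1.6022, φ=159.41°, ℓ=0.7814
cmd 1: set κ=1.7767 → (κ,φ,ℓ)=(1.7767,159.41°,0.7814) → tip=(-0.4313,0.1620,0.5535)
cmd 2: set φ=270.03° → (κ,φ,ℓ)=(1.7767,270.03°,0.7814) → tip=(0.0002,-0.4607,0.5535)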